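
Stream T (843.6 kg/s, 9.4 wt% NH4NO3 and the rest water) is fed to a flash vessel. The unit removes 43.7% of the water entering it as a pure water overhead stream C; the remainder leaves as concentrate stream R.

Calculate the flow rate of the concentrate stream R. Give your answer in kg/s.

509.6 kg/s

water entering = 843.6×0.906 = 764.3 kg/s; overhead removed = 0.437×764.3 = 334 kg/s.
Concentrate = 843.6 − 334 = 509.6 kg/s.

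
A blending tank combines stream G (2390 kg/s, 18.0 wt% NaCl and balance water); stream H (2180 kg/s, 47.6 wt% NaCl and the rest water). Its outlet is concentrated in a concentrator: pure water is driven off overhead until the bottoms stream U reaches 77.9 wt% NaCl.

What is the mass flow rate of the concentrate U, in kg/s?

NaCl entering = 2390×0.180 + 2180×0.476 = 1467.9 kg/s.
All NaCl reports to U, so U = 1467.9/0.779 = 1884.3 kg/s.

1884 kg/s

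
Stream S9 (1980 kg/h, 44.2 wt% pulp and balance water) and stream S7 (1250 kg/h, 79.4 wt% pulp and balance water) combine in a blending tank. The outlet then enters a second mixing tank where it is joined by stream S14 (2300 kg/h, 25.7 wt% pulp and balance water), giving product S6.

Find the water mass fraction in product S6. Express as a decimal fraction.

Overall, product flow = 5530 kg/h.
water in = 1980×0.558 + 1250×0.206 + 2300×0.743 = 3071.2 kg/h.
water fraction in S6 = 0.5554.

0.5554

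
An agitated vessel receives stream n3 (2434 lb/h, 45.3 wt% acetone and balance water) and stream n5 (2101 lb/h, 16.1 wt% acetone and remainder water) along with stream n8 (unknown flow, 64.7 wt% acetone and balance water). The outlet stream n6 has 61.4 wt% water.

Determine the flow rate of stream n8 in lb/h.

1186 lb/h

Let n8 be the unknown flow. Total out = 4535 + n8.
water balance: 3094.1 + 0.353·n8 = 0.614·(4535 + n8)
(0.353 − 0.614)·n8 = 0.614×4535 − 3094.1 = -309.65
n8 = -309.65 / -0.261 = 1186.4 lb/h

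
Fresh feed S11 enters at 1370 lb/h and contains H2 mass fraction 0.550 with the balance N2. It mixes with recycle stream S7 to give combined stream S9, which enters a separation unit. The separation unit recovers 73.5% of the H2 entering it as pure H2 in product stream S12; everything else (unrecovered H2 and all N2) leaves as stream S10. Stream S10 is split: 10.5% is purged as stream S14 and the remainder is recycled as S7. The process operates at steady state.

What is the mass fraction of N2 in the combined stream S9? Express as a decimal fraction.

N2 enters only via S11 and leaves only via the purge: 1370×0.450 = 0.105×(N2 in S10), and the separation unit passes all N2, so N2 in S9 = N2 in S10 = 5871.4 lb/h.
H2 in S9: m_A = 1370×0.550 + (1−0.105)·(1−0.735)·m_A, so m_A = 753.5/0.7628 = 987.78 lb/h.
S9 = 987.78 + 5871.4 = 6859.2 lb/h.
N2 fraction in S9 = 5871.4/6859.2 = 0.856.

0.856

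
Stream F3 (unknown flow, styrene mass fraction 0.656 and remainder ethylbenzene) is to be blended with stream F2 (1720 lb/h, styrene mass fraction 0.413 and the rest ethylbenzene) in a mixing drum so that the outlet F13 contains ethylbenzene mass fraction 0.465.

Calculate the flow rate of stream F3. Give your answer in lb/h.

1734 lb/h

Let F3 be the unknown flow. Total out = 1720 + F3.
ethylbenzene balance: 1009.6 + 0.344·F3 = 0.465·(1720 + F3)
(0.344 − 0.465)·F3 = 0.465×1720 − 1009.6 = -209.84
F3 = -209.84 / -0.121 = 1734.2 lb/h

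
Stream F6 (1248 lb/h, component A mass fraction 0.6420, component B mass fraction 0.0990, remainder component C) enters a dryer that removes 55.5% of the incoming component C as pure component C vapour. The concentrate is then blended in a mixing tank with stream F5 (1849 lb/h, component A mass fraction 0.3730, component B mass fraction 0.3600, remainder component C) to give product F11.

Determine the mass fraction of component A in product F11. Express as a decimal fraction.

0.5110

Vapour removed = 0.555×0.259×1248 = 179.39 lb/h; concentrate = 1068.6 lb/h.
component A reaching the mixer = 801.22 (from concentrate) + 1849×0.373 = 1490.9 lb/h.
Product flow = 1068.6 + 1849 = 2917.6 lb/h; component A fraction = 0.5110.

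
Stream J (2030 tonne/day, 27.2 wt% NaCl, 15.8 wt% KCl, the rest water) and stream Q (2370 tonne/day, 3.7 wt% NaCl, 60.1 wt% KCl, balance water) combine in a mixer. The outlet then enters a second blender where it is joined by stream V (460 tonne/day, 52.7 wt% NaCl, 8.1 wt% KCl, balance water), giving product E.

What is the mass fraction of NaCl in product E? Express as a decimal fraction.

Overall, product flow = 4860 tonne/day.
NaCl in = 2030×0.272 + 2370×0.037 + 460×0.527 = 882.27 tonne/day.
NaCl fraction in E = 0.182.

0.182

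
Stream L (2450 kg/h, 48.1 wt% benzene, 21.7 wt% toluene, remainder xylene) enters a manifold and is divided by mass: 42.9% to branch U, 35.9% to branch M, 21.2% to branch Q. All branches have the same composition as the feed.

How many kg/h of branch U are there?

Branch U flow = 0.429×2450 = 1051 kg/h.

1051 kg/h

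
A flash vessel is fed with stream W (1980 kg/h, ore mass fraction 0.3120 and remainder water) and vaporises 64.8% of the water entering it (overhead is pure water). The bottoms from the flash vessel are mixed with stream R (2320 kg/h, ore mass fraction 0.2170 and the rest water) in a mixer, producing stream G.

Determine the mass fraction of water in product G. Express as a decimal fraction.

0.6719

Vapour removed = 0.648×0.688×1980 = 882.73 kg/h; concentrate = 1097.3 kg/h.
water reaching the mixer = 479.51 (from concentrate) + 2320×0.783 = 2296.1 kg/h.
Product flow = 1097.3 + 2320 = 3417.3 kg/h; water fraction = 0.6719.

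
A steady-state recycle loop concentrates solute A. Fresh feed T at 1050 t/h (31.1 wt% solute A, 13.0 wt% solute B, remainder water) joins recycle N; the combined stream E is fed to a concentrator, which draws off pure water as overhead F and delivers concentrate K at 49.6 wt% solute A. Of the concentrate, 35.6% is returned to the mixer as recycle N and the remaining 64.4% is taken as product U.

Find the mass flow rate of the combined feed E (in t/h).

Overall solute A balance (none leaves overhead): solute A in fresh feed = solute A in product, i.e. 1050×0.311 = (1−0.356)·K·0.496.
K = 326.55/(0.496×0.644) = 1022.3 t/h.
Recycle N = 0.356×1022.3 = 363.94 t/h.
Combined feed E = 1050 + 363.94 = 1413.9 t/h.

1414 t/h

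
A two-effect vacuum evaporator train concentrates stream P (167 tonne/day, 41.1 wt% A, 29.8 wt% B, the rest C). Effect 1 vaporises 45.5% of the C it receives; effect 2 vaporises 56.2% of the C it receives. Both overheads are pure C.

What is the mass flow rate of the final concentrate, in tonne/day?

C in feed = 167×0.291 = 48.597 tonne/day.
After stage 1: C left = (1−0.455)×48.597 = 26.485; stream total = 144.89 tonne/day.
After stage 2: C left = (1−0.562)×26.485 = 11.601; final concentrate = 130 tonne/day.

130 tonne/day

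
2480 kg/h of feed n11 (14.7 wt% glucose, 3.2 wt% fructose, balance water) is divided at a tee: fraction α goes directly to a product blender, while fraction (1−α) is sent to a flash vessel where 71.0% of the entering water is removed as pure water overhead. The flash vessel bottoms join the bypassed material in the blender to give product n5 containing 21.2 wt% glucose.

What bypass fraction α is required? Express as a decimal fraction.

All 2480×0.147 = 364.56 kg/h of glucose reaches n5, so n5 = 364.56/0.212 = 1719.6 kg/h and vapour = 760.38 kg/h.
The evaporator receives (1−α)·2480 of feed at 0.821 water and removes 0.710 of that water:
0.710×0.821×(1−α)×2480 = 760.38
(1−α) = 760.38/1445.6 = 0.5260;  α = 0.4740.

0.474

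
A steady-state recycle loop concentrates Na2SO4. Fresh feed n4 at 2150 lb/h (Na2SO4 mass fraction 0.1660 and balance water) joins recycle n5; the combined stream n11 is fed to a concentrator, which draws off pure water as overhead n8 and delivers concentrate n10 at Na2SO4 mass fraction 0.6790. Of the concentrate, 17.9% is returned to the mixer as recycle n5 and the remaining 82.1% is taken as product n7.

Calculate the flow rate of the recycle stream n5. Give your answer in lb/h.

114.6 lb/h

Overall Na2SO4 balance (none leaves overhead): Na2SO4 in fresh feed = Na2SO4 in product, i.e. 2150×0.166 = (1−0.179)·n10·0.679.
n10 = 356.9/(0.679×0.821) = 640.23 lb/h.
Recycle n5 = 0.179×640.23 = 114.6 lb/h.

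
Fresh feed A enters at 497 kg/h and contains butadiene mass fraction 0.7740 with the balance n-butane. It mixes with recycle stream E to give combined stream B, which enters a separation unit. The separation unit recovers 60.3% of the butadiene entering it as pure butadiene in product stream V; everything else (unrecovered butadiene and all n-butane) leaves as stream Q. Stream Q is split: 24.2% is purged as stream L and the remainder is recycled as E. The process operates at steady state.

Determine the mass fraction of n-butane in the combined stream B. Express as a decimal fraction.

0.4575

n-butane enters only via A and leaves only via the purge: 497×0.226 = 0.242×(n-butane in Q), and the separation unit passes all n-butane, so n-butane in B = n-butane in Q = 464.14 kg/h.
butadiene in B: m_A = 497×0.774 + (1−0.242)·(1−0.603)·m_A, so m_A = 384.68/0.6991 = 550.27 kg/h.
B = 550.27 + 464.14 = 1014.4 kg/h.
n-butane fraction in B = 464.14/1014.4 = 0.4575.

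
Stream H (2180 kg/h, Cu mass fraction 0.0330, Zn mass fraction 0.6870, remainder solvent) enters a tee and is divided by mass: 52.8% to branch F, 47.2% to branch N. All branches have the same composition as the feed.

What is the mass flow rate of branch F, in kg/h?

Branch F flow = 0.528×2180 = 1151 kg/h.

1151 kg/h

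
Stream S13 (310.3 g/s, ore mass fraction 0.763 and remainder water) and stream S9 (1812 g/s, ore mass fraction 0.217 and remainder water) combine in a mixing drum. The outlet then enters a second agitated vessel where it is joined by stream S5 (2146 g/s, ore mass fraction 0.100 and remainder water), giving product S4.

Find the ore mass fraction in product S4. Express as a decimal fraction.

0.198

Overall, product flow = 4268.3 g/s.
ore in = 310.3×0.763 + 1812×0.217 + 2146×0.100 = 844.56 g/s.
ore fraction in S4 = 0.198.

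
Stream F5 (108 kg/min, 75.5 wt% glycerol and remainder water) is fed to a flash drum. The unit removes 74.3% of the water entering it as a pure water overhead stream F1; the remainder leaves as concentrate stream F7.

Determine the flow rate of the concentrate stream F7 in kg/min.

water entering = 108×0.245 = 26.46 kg/min; overhead removed = 0.743×26.46 = 19.66 kg/min.
Concentrate = 108 − 19.66 = 88.34 kg/min.

88.34 kg/min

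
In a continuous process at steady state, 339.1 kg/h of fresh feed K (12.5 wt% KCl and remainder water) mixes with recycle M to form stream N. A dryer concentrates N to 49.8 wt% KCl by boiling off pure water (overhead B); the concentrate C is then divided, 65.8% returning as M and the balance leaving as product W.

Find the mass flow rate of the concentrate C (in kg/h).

248.9 kg/h

Overall KCl balance (none leaves overhead): KCl in fresh feed = KCl in product, i.e. 339.1×0.125 = (1−0.658)·C·0.498.
C = 42.388/(0.498×0.342) = 248.88 kg/h.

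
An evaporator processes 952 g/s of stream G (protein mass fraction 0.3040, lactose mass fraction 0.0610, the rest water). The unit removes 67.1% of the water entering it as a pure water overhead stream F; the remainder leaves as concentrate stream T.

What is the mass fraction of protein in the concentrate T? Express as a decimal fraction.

protein is not removed: 952×0.304 = 289.41 g/s of protein enters T.
water entering = 952×0.635 = 604.52 g/s; overhead removed = 0.671×604.52 = 405.63 g/s.
Concentrate = 952 − 405.63 = 546.37 g/s.
Mass fraction = 289.41/546.37 = 0.5297.

0.5297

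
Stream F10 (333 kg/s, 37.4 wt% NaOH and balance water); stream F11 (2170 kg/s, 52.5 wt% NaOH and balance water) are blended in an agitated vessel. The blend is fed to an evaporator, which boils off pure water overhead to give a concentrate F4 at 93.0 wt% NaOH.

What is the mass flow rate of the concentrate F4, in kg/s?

NaOH entering = 333×0.374 + 2170×0.525 = 1263.8 kg/s.
All NaOH reports to F4, so F4 = 1263.8/0.930 = 1358.9 kg/s.

1359 kg/s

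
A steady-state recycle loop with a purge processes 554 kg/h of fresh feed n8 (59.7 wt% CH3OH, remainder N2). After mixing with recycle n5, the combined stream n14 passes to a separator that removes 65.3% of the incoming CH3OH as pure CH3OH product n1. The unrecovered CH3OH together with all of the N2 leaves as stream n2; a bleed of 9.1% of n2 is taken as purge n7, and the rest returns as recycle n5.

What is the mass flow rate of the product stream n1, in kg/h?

CH3OH in n14: m_A = 554×0.597 + (1−0.091)·(1−0.653)·m_A, so m_A = 330.74/0.6846 = 483.13 kg/h.
Product n1 = 0.653×483.13 = 315.48 kg/h.

315.5 kg/h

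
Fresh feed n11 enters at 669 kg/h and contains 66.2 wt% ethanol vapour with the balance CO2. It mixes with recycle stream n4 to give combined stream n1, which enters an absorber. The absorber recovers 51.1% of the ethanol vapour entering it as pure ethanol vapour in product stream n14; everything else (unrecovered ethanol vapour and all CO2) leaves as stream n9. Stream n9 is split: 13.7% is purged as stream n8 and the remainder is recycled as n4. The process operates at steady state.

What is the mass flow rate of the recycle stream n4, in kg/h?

CO2 enters only via n11 and leaves only via the purge: 669×0.338 = 0.137×(CO2 in n9), and the absorber passes all CO2, so CO2 in n1 = CO2 in n9 = 1650.5 kg/h.
ethanol vapour in n1: m_A = 669×0.662 + (1−0.137)·(1−0.511)·m_A, so m_A = 442.88/0.5780 = 766.23 kg/h.
n9 = (1−0.511)×766.23 + 1650.5 = 2025.2 kg/h.
Recycle n4 = (1−0.137)×2025.2 = 1747.8 kg/h.

1748 kg/h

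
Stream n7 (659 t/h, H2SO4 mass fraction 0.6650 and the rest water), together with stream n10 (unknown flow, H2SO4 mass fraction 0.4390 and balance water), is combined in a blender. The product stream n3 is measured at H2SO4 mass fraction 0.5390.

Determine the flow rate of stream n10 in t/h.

Let n10 be the unknown flow. Total out = 659 + n10.
H2SO4 balance: 438.24 + 0.439·n10 = 0.539·(659 + n10)
(0.439 − 0.539)·n10 = 0.539×659 − 438.24 = -83.034
n10 = -83.034 / -0.100 = 830.34 t/h

830.3 t/h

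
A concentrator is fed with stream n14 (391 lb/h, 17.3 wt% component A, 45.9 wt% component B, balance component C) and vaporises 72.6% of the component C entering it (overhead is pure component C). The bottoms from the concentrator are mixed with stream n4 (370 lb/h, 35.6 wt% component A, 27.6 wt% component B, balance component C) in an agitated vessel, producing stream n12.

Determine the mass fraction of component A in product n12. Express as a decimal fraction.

0.3037

Vapour removed = 0.726×0.368×391 = 104.46 lb/h; concentrate = 286.54 lb/h.
component A reaching the mixer = 67.643 (from concentrate) + 370×0.356 = 199.36 lb/h.
Product flow = 286.54 + 370 = 656.54 lb/h; component A fraction = 0.3037.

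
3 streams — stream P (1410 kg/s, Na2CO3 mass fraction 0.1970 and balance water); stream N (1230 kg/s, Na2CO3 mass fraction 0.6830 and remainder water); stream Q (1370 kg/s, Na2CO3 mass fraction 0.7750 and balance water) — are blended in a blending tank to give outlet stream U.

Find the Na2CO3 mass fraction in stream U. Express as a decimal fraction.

Total flow out = 1410 + 1230 + 1370 = 4010 kg/s.
Na2CO3 in = 1410×0.197 + 1230×0.683 + 1370×0.775 = 2179.6 kg/s.
Na2CO3 mass fraction in U = 2179.6/4010 = 0.5435.

0.5435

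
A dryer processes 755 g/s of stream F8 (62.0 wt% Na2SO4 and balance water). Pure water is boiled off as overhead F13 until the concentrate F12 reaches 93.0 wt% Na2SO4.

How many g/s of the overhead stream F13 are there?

251.7 g/s

Na2SO4 is conserved: 755×0.620 = 468.1 g/s all reports to the concentrate.
Concentrate = 468.1/(target fraction) = 503.33 g/s.
Overhead = 755 − 503.33 = 251.67 g/s.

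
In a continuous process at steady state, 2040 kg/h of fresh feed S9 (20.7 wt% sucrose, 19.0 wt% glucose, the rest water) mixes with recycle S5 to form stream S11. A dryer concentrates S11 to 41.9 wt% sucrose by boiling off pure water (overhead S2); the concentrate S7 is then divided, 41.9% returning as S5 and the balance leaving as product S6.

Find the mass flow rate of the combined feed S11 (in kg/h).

Overall sucrose balance (none leaves overhead): sucrose in fresh feed = sucrose in product, i.e. 2040×0.207 = (1−0.419)·S7·0.419.
S7 = 422.28/(0.419×0.581) = 1734.6 kg/h.
Recycle S5 = 0.419×1734.6 = 726.82 kg/h.
Combined feed S11 = 2040 + 726.82 = 2766.8 kg/h.

2767 kg/h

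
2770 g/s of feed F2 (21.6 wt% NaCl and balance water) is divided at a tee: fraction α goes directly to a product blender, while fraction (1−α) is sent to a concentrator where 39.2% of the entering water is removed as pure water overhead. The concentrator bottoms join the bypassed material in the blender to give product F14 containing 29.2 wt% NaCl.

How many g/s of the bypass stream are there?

424.1 g/s

All 2770×0.216 = 598.32 g/s of NaCl reaches F14, so F14 = 598.32/0.292 = 2049 g/s and vapour = 720.96 g/s.
The evaporator receives (1−α)·2770 of feed at 0.784 water and removes 0.392 of that water:
0.392×0.784×(1−α)×2770 = 720.96
(1−α) = 720.96/851.3 = 0.8469;  α = 0.1531.
Bypass flow = 0.1531×2770 = 424.11 g/s.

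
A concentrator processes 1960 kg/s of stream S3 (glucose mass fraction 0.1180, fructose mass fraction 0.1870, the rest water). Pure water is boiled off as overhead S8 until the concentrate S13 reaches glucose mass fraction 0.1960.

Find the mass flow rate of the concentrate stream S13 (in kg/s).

1180 kg/s

glucose is conserved: 1960×0.118 = 231.28 kg/s all reports to the concentrate.
Concentrate = 231.28/(target fraction) = 1180 kg/s.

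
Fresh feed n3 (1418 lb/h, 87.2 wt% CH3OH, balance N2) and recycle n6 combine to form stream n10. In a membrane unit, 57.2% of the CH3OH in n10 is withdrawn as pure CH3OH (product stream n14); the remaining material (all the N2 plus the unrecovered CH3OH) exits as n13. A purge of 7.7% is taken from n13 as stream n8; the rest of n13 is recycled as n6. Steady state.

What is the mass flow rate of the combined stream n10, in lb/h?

N2 enters only via n3 and leaves only via the purge: 1418×0.128 = 0.077×(N2 in n13), and the membrane unit passes all N2, so N2 in n10 = N2 in n13 = 2357.2 lb/h.
CH3OH in n10: m_A = 1418×0.872 + (1−0.077)·(1−0.572)·m_A, so m_A = 1236.5/0.6050 = 2043.9 lb/h.
n10 = 2043.9 + 2357.2 = 4401.1 lb/h.

4401 lb/h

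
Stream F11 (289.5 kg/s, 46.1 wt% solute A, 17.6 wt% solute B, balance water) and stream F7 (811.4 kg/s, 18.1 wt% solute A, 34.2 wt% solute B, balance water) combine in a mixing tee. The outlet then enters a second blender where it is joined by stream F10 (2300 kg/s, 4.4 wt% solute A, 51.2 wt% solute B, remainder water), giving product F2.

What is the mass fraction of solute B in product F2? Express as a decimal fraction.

0.443

Overall, product flow = 3400.9 kg/s.
solute B in = 289.5×0.176 + 811.4×0.342 + 2300×0.512 = 1506.1 kg/s.
solute B fraction in F2 = 0.443.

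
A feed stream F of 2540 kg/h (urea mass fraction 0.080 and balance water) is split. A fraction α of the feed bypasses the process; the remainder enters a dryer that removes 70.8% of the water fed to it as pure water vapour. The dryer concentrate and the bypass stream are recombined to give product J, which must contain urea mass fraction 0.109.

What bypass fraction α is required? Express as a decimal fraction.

0.592

All 2540×0.080 = 203.2 kg/h of urea reaches J, so J = 203.2/0.109 = 1864.2 kg/h and vapour = 675.78 kg/h.
The evaporator receives (1−α)·2540 of feed at 0.920 water and removes 0.708 of that water:
0.708×0.920×(1−α)×2540 = 675.78
(1−α) = 675.78/1654.5 = 0.4085;  α = 0.5915.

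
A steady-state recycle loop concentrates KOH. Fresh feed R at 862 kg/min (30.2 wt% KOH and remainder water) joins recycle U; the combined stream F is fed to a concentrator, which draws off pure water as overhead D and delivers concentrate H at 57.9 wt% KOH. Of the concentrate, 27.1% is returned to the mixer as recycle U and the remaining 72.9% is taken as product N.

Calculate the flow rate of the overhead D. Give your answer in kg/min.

412.4 kg/min

Overall KOH balance (none leaves overhead): KOH in fresh feed = KOH in product, i.e. 862×0.302 = (1−0.271)·H·0.579.
H = 260.32/(0.579×0.729) = 616.75 kg/min.
Recycle U = 0.271×616.75 = 167.14 kg/min.
Combined feed F = 862 + 167.14 = 1029.1 kg/min.
Overhead D = F − H = 1029.1 − 616.75 = 412.39 kg/min.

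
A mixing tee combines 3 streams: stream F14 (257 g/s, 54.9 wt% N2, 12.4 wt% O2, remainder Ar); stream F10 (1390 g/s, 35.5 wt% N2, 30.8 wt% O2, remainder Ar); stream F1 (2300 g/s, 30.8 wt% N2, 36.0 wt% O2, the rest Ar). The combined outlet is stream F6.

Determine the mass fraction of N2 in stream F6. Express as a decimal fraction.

Total flow out = 257 + 1390 + 2300 = 3947 g/s.
N2 in = 257×0.549 + 1390×0.355 + 2300×0.308 = 1342.9 g/s.
N2 mass fraction in F6 = 1342.9/3947 = 0.340.

0.340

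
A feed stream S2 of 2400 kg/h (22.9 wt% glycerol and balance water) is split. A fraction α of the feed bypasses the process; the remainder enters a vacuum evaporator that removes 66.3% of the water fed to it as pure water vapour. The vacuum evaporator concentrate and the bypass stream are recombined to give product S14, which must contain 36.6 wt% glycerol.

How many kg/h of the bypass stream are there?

642.6 kg/h

All 2400×0.229 = 549.6 kg/h of glycerol reaches S14, so S14 = 549.6/0.366 = 1501.6 kg/h and vapour = 898.36 kg/h.
The evaporator receives (1−α)·2400 of feed at 0.771 water and removes 0.663 of that water:
0.663×0.771×(1−α)×2400 = 898.36
(1−α) = 898.36/1226.8 = 0.7323;  α = 0.2677.
Bypass flow = 0.2677×2400 = 642.55 kg/h.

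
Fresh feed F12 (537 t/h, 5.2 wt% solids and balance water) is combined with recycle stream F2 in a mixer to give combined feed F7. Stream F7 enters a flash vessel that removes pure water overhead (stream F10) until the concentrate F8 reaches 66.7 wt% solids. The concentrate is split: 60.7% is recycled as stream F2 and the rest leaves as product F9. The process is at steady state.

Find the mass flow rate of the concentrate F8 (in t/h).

106.5 t/h

Overall solids balance (none leaves overhead): solids in fresh feed = solids in product, i.e. 537×0.052 = (1−0.607)·F8·0.667.
F8 = 27.924/(0.667×0.393) = 106.53 t/h.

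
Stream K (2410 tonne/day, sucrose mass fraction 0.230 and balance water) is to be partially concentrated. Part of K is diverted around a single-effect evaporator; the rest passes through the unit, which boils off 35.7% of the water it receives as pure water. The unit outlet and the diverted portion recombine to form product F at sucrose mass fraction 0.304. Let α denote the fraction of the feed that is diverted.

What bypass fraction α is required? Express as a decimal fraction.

0.114

All 2410×0.230 = 554.3 tonne/day of sucrose reaches F, so F = 554.3/0.304 = 1823.4 tonne/day and vapour = 586.64 tonne/day.
The evaporator receives (1−α)·2410 of feed at 0.770 water and removes 0.357 of that water:
0.357×0.770×(1−α)×2410 = 586.64
(1−α) = 586.64/662.48 = 0.8855;  α = 0.1145.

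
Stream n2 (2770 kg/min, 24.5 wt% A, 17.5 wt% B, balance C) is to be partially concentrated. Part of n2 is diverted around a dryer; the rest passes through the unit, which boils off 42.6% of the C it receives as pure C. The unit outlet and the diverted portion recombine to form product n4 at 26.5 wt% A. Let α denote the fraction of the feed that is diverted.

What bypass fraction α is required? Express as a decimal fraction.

0.695

All 2770×0.245 = 678.65 kg/min of A reaches n4, so n4 = 678.65/0.265 = 2560.9 kg/min and vapour = 209.06 kg/min.
The evaporator receives (1−α)·2770 of feed at 0.580 C and removes 0.426 of that C:
0.426×0.580×(1−α)×2770 = 209.06
(1−α) = 209.06/684.41 = 0.3055;  α = 0.6945.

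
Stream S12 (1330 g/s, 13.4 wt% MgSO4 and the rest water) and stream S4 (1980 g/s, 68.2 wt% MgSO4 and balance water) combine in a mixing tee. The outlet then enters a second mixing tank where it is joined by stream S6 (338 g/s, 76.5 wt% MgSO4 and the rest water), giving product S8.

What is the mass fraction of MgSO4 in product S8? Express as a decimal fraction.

Overall, product flow = 3648 g/s.
MgSO4 in = 1330×0.134 + 1980×0.682 + 338×0.765 = 1787.2 g/s.
MgSO4 fraction in S8 = 0.490.

0.490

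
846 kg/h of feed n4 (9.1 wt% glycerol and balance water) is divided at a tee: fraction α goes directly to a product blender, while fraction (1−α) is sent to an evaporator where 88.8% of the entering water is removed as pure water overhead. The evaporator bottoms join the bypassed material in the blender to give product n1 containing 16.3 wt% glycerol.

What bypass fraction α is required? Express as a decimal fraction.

All 846×0.091 = 76.986 kg/h of glycerol reaches n1, so n1 = 76.986/0.163 = 472.31 kg/h and vapour = 373.69 kg/h.
The evaporator receives (1−α)·846 of feed at 0.909 water and removes 0.888 of that water:
0.888×0.909×(1−α)×846 = 373.69
(1−α) = 373.69/682.88 = 0.5472;  α = 0.4528.

0.453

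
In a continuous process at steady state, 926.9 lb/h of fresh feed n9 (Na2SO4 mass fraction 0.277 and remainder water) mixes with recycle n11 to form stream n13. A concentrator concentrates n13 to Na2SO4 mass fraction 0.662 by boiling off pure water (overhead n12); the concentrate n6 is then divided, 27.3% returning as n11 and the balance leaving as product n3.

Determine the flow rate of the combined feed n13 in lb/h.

Overall Na2SO4 balance (none leaves overhead): Na2SO4 in fresh feed = Na2SO4 in product, i.e. 926.9×0.277 = (1−0.273)·n6·0.662.
n6 = 256.75/(0.662×0.727) = 533.48 lb/h.
Recycle n11 = 0.273×533.48 = 145.64 lb/h.
Combined feed n13 = 926.9 + 145.64 = 1072.5 lb/h.

1073 lb/h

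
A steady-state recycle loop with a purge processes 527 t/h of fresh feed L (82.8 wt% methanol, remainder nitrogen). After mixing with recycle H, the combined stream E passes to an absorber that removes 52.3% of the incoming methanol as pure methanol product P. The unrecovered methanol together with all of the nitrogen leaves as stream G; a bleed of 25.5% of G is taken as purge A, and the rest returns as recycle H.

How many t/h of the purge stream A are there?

nitrogen enters only via L and leaves only via the purge: 527×0.172 = 0.255×(nitrogen in G), and the absorber passes all nitrogen, so nitrogen in E = nitrogen in G = 355.47 t/h.
methanol in E: m_A = 527×0.828 + (1−0.255)·(1−0.523)·m_A, so m_A = 436.36/0.6446 = 676.9 t/h.
G = (1−0.523)×676.9 + 355.47 = 678.35 t/h.
Purge A = 0.255×678.35 = 172.98 t/h.

173 t/h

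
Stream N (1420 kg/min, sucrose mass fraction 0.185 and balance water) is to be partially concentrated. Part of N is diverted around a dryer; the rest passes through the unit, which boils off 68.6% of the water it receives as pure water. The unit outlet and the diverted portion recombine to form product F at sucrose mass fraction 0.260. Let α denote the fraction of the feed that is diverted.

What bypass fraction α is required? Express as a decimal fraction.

All 1420×0.185 = 262.7 kg/min of sucrose reaches F, so F = 262.7/0.260 = 1010.4 kg/min and vapour = 409.62 kg/min.
The evaporator receives (1−α)·1420 of feed at 0.815 water and removes 0.686 of that water:
0.686×0.815×(1−α)×1420 = 409.62
(1−α) = 409.62/793.91 = 0.5159;  α = 0.4841.

0.484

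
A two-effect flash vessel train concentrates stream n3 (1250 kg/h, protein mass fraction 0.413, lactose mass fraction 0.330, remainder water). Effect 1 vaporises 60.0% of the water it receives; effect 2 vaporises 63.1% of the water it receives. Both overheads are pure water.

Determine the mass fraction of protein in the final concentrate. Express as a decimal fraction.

0.529

water in feed = 1250×0.257 = 321.25 kg/h.
After stage 1: water left = (1−0.600)×321.25 = 128.5; stream total = 1057.2 kg/h.
After stage 2: water left = (1−0.631)×128.5 = 47.416; final concentrate = 976.17 kg/h.
protein fraction = 516.25/976.17 = 0.529.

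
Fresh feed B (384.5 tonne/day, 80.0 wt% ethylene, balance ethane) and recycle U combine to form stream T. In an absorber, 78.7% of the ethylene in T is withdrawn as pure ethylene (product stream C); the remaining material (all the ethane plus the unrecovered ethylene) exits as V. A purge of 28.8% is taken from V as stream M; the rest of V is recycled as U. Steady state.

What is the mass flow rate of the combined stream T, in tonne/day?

629.6 tonne/day

ethane enters only via B and leaves only via the purge: 384.5×0.200 = 0.288×(ethane in V), and the absorber passes all ethane, so ethane in T = ethane in V = 267.01 tonne/day.
ethylene in T: m_A = 384.5×0.800 + (1−0.288)·(1−0.787)·m_A, so m_A = 307.6/0.8483 = 362.59 tonne/day.
T = 362.59 + 267.01 = 629.6 tonne/day.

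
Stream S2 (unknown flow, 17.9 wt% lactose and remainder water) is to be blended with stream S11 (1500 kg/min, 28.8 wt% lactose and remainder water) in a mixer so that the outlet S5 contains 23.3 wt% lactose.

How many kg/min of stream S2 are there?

Let S2 be the unknown flow. Total out = 1500 + S2.
lactose balance: 432 + 0.179·S2 = 0.233·(1500 + S2)
(0.179 − 0.233)·S2 = 0.233×1500 − 432 = -82.5
S2 = -82.5 / -0.054 = 1527.8 kg/min

1528 kg/min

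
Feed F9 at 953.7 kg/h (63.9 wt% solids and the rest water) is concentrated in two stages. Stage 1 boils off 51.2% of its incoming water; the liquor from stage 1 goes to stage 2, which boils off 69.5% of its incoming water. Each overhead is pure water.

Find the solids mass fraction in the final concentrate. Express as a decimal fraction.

0.9224

water in feed = 953.7×0.361 = 344.29 kg/h.
After stage 1: water left = (1−0.512)×344.29 = 168.01; stream total = 777.43 kg/h.
After stage 2: water left = (1−0.695)×168.01 = 51.243; final concentrate = 660.66 kg/h.
solids fraction = 609.41/660.66 = 0.9224.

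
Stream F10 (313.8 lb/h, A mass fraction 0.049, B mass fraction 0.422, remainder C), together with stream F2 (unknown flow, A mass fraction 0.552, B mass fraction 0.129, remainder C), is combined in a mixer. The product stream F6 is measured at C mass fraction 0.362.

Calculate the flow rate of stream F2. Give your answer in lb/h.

Let F2 be the unknown flow. Total out = 313.8 + F2.
C balance: 166 + 0.319·F2 = 0.362·(313.8 + F2)
(0.319 − 0.362)·F2 = 0.362×313.8 − 166 = -52.405
F2 = -52.405 / -0.043 = 1218.7 lb/h

1219 lb/h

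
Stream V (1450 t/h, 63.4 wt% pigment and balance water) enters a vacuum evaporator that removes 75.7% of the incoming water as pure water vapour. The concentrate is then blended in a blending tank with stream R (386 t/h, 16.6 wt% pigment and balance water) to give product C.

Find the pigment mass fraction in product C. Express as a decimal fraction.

Vapour removed = 0.757×0.366×1450 = 401.74 t/h; concentrate = 1048.3 t/h.
pigment reaching the mixer = 919.3 (from concentrate) + 386×0.166 = 983.38 t/h.
Product flow = 1048.3 + 386 = 1434.3 t/h; pigment fraction = 0.686.

0.686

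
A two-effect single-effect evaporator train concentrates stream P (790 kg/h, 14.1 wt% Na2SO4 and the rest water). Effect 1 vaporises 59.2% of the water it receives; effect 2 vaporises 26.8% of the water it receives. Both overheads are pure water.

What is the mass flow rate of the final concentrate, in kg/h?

314.1 kg/h

water in feed = 790×0.859 = 678.61 kg/h.
After stage 1: water left = (1−0.592)×678.61 = 276.87; stream total = 388.26 kg/h.
After stage 2: water left = (1−0.268)×276.87 = 202.67; final concentrate = 314.06 kg/h.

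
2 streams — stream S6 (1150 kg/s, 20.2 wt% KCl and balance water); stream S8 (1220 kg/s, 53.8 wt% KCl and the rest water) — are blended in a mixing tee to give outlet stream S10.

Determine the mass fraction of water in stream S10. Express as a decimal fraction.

Total flow out = 1150 + 1220 = 2370 kg/s.
water in = 1150×0.798 + 1220×0.462 = 1481.3 kg/s.
water mass fraction in S10 = 1481.3/2370 = 0.625.

0.625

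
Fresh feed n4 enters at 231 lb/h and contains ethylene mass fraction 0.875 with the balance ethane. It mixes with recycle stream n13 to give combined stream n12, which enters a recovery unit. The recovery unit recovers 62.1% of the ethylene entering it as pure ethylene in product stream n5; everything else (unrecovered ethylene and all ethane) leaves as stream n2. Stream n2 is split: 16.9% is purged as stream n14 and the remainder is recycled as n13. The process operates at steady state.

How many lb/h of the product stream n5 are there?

ethylene in n12: m_A = 231×0.875 + (1−0.169)·(1−0.621)·m_A, so m_A = 202.12/0.6851 = 295.05 lb/h.
Product n5 = 0.621×295.05 = 183.23 lb/h.

183.2 lb/h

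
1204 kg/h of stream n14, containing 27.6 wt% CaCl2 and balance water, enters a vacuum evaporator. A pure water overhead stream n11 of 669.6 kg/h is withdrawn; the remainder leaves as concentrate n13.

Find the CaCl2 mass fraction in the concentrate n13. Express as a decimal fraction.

CaCl2 is not removed: 1204×0.276 = 332.3 kg/h of CaCl2 enters n13.
Concentrate = 1204 − 669.6 = 534.4 kg/h.
Mass fraction = 332.3/534.4 = 0.6218.

0.6218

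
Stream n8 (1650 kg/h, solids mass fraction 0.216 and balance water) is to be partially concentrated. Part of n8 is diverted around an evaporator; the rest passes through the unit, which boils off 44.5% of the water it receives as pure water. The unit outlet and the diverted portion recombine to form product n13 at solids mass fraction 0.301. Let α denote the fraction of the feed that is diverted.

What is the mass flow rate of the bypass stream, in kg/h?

314.4 kg/h

All 1650×0.216 = 356.4 kg/h of solids reaches n13, so n13 = 356.4/0.301 = 1184.1 kg/h and vapour = 465.95 kg/h.
The evaporator receives (1−α)·1650 of feed at 0.784 water and removes 0.445 of that water:
0.445×0.784×(1−α)×1650 = 465.95
(1−α) = 465.95/575.65 = 0.8094;  α = 0.1906.
Bypass flow = 0.1906×1650 = 314.45 kg/h.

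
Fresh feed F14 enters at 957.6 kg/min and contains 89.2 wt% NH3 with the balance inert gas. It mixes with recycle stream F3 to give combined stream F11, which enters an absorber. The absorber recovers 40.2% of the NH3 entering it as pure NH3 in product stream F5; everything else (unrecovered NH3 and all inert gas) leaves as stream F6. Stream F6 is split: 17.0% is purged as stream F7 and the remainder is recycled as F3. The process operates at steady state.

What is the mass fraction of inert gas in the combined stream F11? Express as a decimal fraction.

inert gas enters only via F14 and leaves only via the purge: 957.6×0.108 = 0.170×(inert gas in F6), and the absorber passes all inert gas, so inert gas in F11 = inert gas in F6 = 608.36 kg/min.
NH3 in F11: m_A = 957.6×0.892 + (1−0.170)·(1−0.402)·m_A, so m_A = 854.18/0.5037 = 1695.9 kg/min.
F11 = 1695.9 + 608.36 = 2304.3 kg/min.
inert gas fraction in F11 = 608.36/2304.3 = 0.264.

0.264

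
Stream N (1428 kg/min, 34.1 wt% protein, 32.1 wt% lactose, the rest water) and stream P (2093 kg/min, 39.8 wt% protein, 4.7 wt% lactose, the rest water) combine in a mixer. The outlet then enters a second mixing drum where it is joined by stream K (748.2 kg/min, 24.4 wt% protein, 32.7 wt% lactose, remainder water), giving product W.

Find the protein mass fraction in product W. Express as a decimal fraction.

Overall, product flow = 4269.2 kg/min.
protein in = 1428×0.341 + 2093×0.398 + 748.2×0.244 = 1502.5 kg/min.
protein fraction in W = 0.352.

0.352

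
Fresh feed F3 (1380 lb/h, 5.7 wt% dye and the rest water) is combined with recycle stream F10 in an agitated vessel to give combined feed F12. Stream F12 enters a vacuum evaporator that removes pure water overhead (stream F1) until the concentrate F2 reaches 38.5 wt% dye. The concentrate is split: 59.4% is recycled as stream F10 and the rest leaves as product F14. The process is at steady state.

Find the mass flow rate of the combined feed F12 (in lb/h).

Overall dye balance (none leaves overhead): dye in fresh feed = dye in product, i.e. 1380×0.057 = (1−0.594)·F2·0.385.
F2 = 78.66/(0.385×0.406) = 503.23 lb/h.
Recycle F10 = 0.594×503.23 = 298.92 lb/h.
Combined feed F12 = 1380 + 298.92 = 1678.9 lb/h.

1679 lb/h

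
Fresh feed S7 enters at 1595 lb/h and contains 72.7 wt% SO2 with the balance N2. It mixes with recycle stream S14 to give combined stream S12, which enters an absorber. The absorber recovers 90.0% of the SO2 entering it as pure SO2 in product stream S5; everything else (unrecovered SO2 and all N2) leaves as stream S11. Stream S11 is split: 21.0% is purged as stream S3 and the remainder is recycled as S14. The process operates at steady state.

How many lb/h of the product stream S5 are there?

SO2 in S12: m_A = 1595×0.727 + (1−0.210)·(1−0.900)·m_A, so m_A = 1159.6/0.9210 = 1259 lb/h.
Product S5 = 0.900×1259 = 1133.1 lb/h.

1133 lb/h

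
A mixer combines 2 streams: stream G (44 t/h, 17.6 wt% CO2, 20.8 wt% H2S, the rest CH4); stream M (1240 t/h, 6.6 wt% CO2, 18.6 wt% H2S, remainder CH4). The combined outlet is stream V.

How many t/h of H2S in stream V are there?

H2S out = H2S in = 44×0.208 + 1240×0.186 = 239.79 t/h.

239.8 t/h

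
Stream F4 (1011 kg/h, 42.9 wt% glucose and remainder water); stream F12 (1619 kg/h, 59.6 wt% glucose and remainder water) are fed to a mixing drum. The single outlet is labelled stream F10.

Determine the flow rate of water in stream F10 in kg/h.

1231 kg/h

water out = water in = 1011×0.571 + 1619×0.404 = 1231.4 kg/h.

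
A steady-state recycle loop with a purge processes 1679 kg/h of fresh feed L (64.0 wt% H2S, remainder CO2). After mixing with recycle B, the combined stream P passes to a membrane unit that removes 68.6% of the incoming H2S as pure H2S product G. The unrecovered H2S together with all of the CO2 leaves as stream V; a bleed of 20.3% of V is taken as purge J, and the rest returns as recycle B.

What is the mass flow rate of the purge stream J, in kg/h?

CO2 enters only via L and leaves only via the purge: 1679×0.360 = 0.203×(CO2 in V), and the membrane unit passes all CO2, so CO2 in P = CO2 in V = 2977.5 kg/h.
H2S in P: m_A = 1679×0.640 + (1−0.203)·(1−0.686)·m_A, so m_A = 1074.6/0.7497 = 1433.2 kg/h.
V = (1−0.686)×1433.2 + 2977.5 = 3427.6 kg/h.
Purge J = 0.203×3427.6 = 695.8 kg/h.

695.8 kg/h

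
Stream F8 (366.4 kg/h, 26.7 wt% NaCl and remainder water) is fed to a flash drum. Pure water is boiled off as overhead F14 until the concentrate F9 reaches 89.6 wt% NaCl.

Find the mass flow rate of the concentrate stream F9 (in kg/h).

109.2 kg/h

NaCl is conserved: 366.4×0.267 = 97.829 kg/h all reports to the concentrate.
Concentrate = 97.829/(target fraction) = 109.18 kg/h.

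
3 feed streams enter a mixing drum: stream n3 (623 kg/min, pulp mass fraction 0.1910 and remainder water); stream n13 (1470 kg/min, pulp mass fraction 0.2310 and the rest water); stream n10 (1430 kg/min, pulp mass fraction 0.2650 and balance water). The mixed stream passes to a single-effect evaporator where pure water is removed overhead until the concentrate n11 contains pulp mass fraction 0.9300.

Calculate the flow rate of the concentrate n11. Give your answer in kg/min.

900.6 kg/min

pulp entering = 623×0.191 + 1470×0.231 + 1430×0.265 = 837.51 kg/min.
All pulp reports to n11, so n11 = 837.51/0.930 = 900.55 kg/min.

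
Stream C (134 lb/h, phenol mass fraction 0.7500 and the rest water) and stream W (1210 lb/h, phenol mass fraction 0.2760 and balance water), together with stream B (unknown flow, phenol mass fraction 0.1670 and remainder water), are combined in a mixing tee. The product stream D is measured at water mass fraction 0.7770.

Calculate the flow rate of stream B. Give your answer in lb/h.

Let B be the unknown flow. Total out = 1344 + B.
water balance: 909.54 + 0.833·B = 0.777·(1344 + B)
(0.833 − 0.777)·B = 0.777×1344 − 909.54 = 134.75
B = 134.75 / 0.056 = 2406.2 lb/h

2406 lb/h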